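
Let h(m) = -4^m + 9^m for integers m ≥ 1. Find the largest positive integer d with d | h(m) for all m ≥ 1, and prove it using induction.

d = 5

Computing the first values: h(1) = 5 and h(2) = 65; gcd(5, 65) = 5, so d ≤ 5.
We prove 5 | -4^m + 9^m for all m ≥ 1 by induction on m.
When m = 1: h(1) = 5 = 5·(1), so 5 | h(1).
Suppose the result is true for m = k, i.e. 5 | h(k). Then
9^{k+1} − 4^{k+1} = 9·9^k − 4·4^k = 9·(9^k − 4^k) + (5)·4^k. The first term is divisible by 5 by the inductive hypothesis, and the second term (5)·4^k is divisible by 5 since 5 | 5. Hence 5 | h(k+1).
Hence, by induction on m, the claim holds for every m ≥ 1.
Therefore the largest such d is 5.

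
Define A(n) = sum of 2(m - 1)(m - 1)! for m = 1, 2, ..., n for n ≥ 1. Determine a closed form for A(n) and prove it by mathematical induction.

We claim A(n) = 2n! - 2 for all n ≥ 1.
Base step (n = 1): A(1) = 0, and the closed form gives 0. They agree.
For the inductive step, assume it holds for an arbitrary m ≥ 1, so A(m) = 2m! - 2.
Then A(m+1) = A(m) + (2m·m!) = (2m! - 2) + (2m·m!).
Simplifying, A(m+1) = 2(m+1)! - 2,
which is the closed form with n = m+1.
By induction, the statement is established for all n ≥ 1.

A(n) = 2n! - 2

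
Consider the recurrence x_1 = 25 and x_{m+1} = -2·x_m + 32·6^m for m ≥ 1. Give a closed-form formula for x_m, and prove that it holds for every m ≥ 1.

x_m = (-2)^(m - 1) + 4·6^m

Computing the first terms: x_1 = 25, x_2 = 142, x_3 = 868. This suggests x_m = (-2)^(m - 1) + 4·6^m.
For the base case m = 1: the formula gives 25 = 25 = x_1.
For the inductive step, assume it holds for an arbitrary p ≥ 1, so x_p = (-2)^(p - 1) + 4·6^p.
Then x_{p+1} = -2·x_p + 32·6^p = -2·((-2)^(p - 1) + 4·6^p) + 32·6^p = (-2)^p + 4·6^(p + 1) = (-2)^((p+1) - 1) + 4·6^(p+1),
which is the claimed formula at m = p+1.
By the principle of mathematical induction, the result holds for all m ≥ 1.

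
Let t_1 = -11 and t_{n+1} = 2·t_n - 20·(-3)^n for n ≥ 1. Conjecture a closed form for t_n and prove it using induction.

t_n = 4(-3)^n + 2^(n - 1)

Computing the first terms: t_1 = -11, t_2 = 38, t_3 = -104. This suggests t_n = 4(-3)^n + 2^(n - 1).
When n = 1: the formula gives -11 = -11 = t_1.
Suppose the result is true for n = k, so t_k = 4(-3)^k + 2^(k - 1).
Then t_{k+1} = 2·t_k - 20·(-3)^k = 2·(4(-3)^k + 2^(k - 1)) - 20·(-3)^k = 4(-3)^(k + 1) + 2^k = 4(-3)^(k+1) + 2^((k+1) - 1),
which is the claimed formula at n = k+1.
This completes the induction.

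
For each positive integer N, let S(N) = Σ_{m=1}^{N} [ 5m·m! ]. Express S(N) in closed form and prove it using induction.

We claim S(N) = 5(N + 1)! - 5 for all N ≥ 1.
Base case (N = 1): S(1) = 5, and the closed form gives 5. They agree.
Inductive step: assume the claim holds for N = m, so S(m) = 5(m + 1)! - 5.
Then S(m+1) = S(m) + (5(m + 1)(m + 1)!) = (5(m + 1)! - 5) + (5(m + 1)(m + 1)!).
Simplifying, S(m+1) = 5((m+1) + 1)! - 5,
which is the closed form with N = m+1.
This completes the induction.

S(N) = 5(N + 1)! - 5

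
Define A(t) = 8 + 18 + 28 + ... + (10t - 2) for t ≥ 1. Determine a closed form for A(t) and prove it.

We claim A(t) = t(5t + 3) for all t ≥ 1.
When t = 1: A(1) = 8, and the closed form gives 8. They agree.
Inductive step: assume the claim holds for t = r, so A(r) = r(5r + 3).
Then A(r+1) = A(r) + (10r + 8) = (r(5r + 3)) + (10r + 8).
Simplifying, A(r+1) = (r + 1)(5r + 8) = (r+1)(5(r+1) + 3),
which is the closed form with t = r+1.
By the principle of mathematical induction, the result holds for all t ≥ 1.

A(t) = t(5t + 3)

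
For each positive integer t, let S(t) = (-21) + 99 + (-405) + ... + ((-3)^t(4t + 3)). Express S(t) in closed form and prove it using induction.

We claim S(t) = 3(-3)^t(t + 1) - 3 for all t ≥ 1.
For the base case t = 1: S(1) = -21, and the closed form gives -21. They agree.
Inductive step: suppose the statement holds for some m ≥ 1, so S(m) = 3(-3)^m(m + 1) - 3.
Then S(m+1) = S(m) + ((-3)^(m + 1)(4m + 7)) = (3(-3)^m(m + 1) - 3) + ((-3)^(m + 1)(4m + 7)).
Simplifying, S(m+1) = -9(-3)^m·m - 18(-3)^m - 3 = 3(-3)^(m+1)((m+1) + 1) - 3,
which is the closed form with t = m+1.
By the principle of mathematical induction, the result holds for all t ≥ 1.

S(t) = 3(-3)^t(t + 1) - 3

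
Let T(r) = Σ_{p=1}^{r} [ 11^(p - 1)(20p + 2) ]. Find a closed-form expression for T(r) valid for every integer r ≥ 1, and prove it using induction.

We claim T(r) = 2·11^r·r for all r ≥ 1.
When r = 1: T(1) = 22, and the closed form gives 22. They agree.
Inductive step: assume the claim holds for r = p, so T(p) = 2·11^p·p.
Then T(p+1) = T(p) + (11^p(20p + 22)) = (2·11^p·p) + (11^p(20p + 22)).
Simplifying, T(p+1) = 22·11^p(p + 1) = 2·11^(p+1)·(p+1),
which is the closed form with r = p+1.
This completes the induction.

T(r) = 2·11^r·r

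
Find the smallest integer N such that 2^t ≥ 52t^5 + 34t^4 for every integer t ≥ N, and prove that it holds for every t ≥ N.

At t = 30: 1073741824 < 1291140000, so the inequality fails and N ≥ 31. We prove 2^t ≥ 52t^5 + 34t^4 for all t ≥ 31.
For the base case t = 31: 2^t = 2147483648 and 52t^5 + 34t^4 = 1520115566, so 2147483648 ≥ 1520115566.
Suppose the result is true for t = i, so 2^i ≥ 52i^5 + 34i^4.
Then 2^(i + 1) = 2·(2^i) ≥ 2·(52i^5 + 34i^4).
Also, for i ≥ 31 we have 2·(52i^5 + 34i^4) ≥ 52(i+1)^5 + 34(i+1)^4, since 2·(52i^5 + 34i^4) − (52(i+1)^5 + 34(i+1)^4) = 52i^5 - 226i^4 - 656i^3 - 724i^2 - 396i - 86, which is nonnegative for all i ≥ 31.
Combining, 2^(i + 1) ≥ 52(i+1)^5 + 34(i+1)^4.
This completes the induction.
Hence the smallest such N is 31.

N = 31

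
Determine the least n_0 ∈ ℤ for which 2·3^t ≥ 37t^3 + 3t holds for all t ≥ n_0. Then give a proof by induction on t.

At t = 8: 13122 < 18968, so the inequality fails and n_0 ≥ 9. We prove 2·3^t ≥ 37t^3 + 3t for all t ≥ 9.
Base step (t = 9): 2·3^t = 39366 and 37t^3 + 3t = 27000, so 39366 ≥ 27000.
Suppose the result is true for t = i, so 2·3^i ≥ 37i^3 + 3i.
Then 2·3^(i + 1) = 3·(2·3^i) ≥ 3·(37i^3 + 3i).
Also, for i ≥ 9 we have 3·(37i^3 + 3i) ≥ 37(i+1)^3 + 3(i+1), since 3·(37i^3 + 3i) − (37(i+1)^3 + 3(i+1)) = 74i^3 - 111i^2 - 105i - 40, which is nonnegative for all i ≥ 9.
Combining, 2·3^(i + 1) ≥ 37(i+1)^3 + 3(i+1).
This completes the induction.
Hence the smallest such n_0 is 9.

n_0 = 9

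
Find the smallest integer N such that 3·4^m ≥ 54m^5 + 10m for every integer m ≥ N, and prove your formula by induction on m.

At m = 10: 3145728 < 5400100, so the inequality fails and N ≥ 11. We prove 3·4^m ≥ 54m^5 + 10m for all m ≥ 11.
For the base case m = 11: 3·4^m = 12582912 and 54m^5 + 10m = 8696864, so 12582912 ≥ 8696864.
Inductive step: suppose the statement holds for some j ≥ 11, so 3·4^j ≥ 54j^5 + 10j.
Then 3·4^(j + 1) = 4·(3·4^j) ≥ 4·(54j^5 + 10j).
Also, for j ≥ 11 we have 4·(54j^5 + 10j) ≥ 54(j+1)^5 + 10(j+1), since 4·(54j^5 + 10j) − (54(j+1)^5 + 10(j+1)) = 162j^5 - 270j^4 - 540j^3 - 540j^2 - 240j - 64, which is nonnegative for all j ≥ 11.
Combining, 3·4^(j + 1) ≥ 54(j+1)^5 + 10(j+1).
By induction, the statement is established for all m ≥ 11.
Hence the smallest such N is 11.

N = 11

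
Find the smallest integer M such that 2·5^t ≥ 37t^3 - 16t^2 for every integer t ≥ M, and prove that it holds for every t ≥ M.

At t = 4: 1250 < 2112, so the inequality fails and M ≥ 5. We prove 2·5^t ≥ 37t^3 - 16t^2 for all t ≥ 5.
Base case (t = 5): 2·5^t = 6250 and 37t^3 - 16t^2 = 4225, so 6250 ≥ 4225.
For the inductive step, assume it holds for an arbitrary k ≥ 5, so 2·5^k ≥ 37k^3 - 16k^2.
Then 2·5^(k + 1) = 5·(2·5^k) ≥ 5·(37k^3 - 16k^2).
Also, for k ≥ 5 we have 5·(37k^3 - 16k^2) ≥ 37(k+1)^3 - 16(k+1)^2, since 5·(37k^3 - 16k^2) − (37(k+1)^3 - 16(k+1)^2) = 148k^3 - 175k^2 - 79k - 21, which is nonnegative for all k ≥ 5.
Combining, 2·5^(k + 1) ≥ 37(k+1)^3 - 16(k+1)^2.
By induction, the statement is established for all t ≥ 5.
Hence the smallest such M is 5.

M = 5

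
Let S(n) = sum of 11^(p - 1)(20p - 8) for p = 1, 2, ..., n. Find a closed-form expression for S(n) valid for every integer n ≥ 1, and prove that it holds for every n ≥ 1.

We claim S(n) = 11^n(2n - 1) + 1 for all n ≥ 1.
When n = 1: S(1) = 12, and the closed form gives 12. They agree.
Inductive step: assume the claim holds for n = p, so S(p) = 11^p(2p - 1) + 1.
Then S(p+1) = S(p) + (11^p(20p + 12)) = (11^p(2p - 1) + 1) + (11^p(20p + 12)).
Simplifying, S(p+1) = 22·11^p·p + 11·11^p + 1 = 11^(p+1)(2(p+1) - 1) + 1,
which is the closed form with n = p+1.
By the principle of mathematical induction, the result holds for all n ≥ 1.

S(n) = 11^n(2n - 1) + 1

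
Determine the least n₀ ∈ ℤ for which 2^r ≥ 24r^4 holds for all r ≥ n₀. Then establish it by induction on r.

n₀ = 23

At r = 22: 4194304 < 5622144, so the inequality fails and n₀ ≥ 23. We prove 2^r ≥ 24r^4 for all r ≥ 23.
For the base case r = 23: 2^r = 8388608 and 24r^4 = 6716184, so 8388608 ≥ 6716184.
For the inductive step, assume it holds for an arbitrary k ≥ 23, so 2^k ≥ 24k^4.
Then 2^(k + 1) = 2·(2^k) ≥ 2·(24k^4).
Also, for k ≥ 23 we have 2·(24k^4) ≥ 24(k+1)^4, since 2 ≥ (1 + 1/k)^4 for all k ≥ 23.
Combining, 2^(k + 1) ≥ 24(k+1)^4.
Hence, by induction on r, the claim holds for every r ≥ 23.
Hence the smallest such n₀ is 23.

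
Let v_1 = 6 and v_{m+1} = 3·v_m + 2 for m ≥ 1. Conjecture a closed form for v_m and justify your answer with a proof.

Computing the first terms: v_1 = 6, v_2 = 20, v_3 = 62. This suggests v_m = 7·3^(m - 1) - 1.
Base case (m = 1): the formula gives 6 = 6 = v_1.
For the inductive step, assume it holds for an arbitrary p ≥ 1, so v_p = 7·3^(p - 1) - 1.
Then v_{p+1} = 3·v_p + 2 = 3·(7·3^(p - 1) - 1) + 2 = 7·3^p - 1 = 7·3^((p+1) - 1) - 1,
which is the claimed formula at m = p+1.
This completes the induction.

v_m = 7·3^(m - 1) - 1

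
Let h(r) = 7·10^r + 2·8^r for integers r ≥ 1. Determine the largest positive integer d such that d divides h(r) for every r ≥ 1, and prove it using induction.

d = 2

Computing the first values: h(1) = 86 and h(2) = 828; gcd(86, 828) = 2, so d ≤ 2.
We prove 2 | 7·10^r + 2·8^r for all r ≥ 1 by induction on r.
When r = 1: h(1) = 86 = 2·(43), so 2 | h(1).
Suppose the result is true for r = m, i.e. 2 | h(m). Then
h(m+1) − 10·h(m) = (7·10^(m+1) + 2·8^(m+1)) − 10·(7·10^m + 2·8^m) = (2)·8^m·(8 − 10) = (-4)·8^m. Since 2 | h(m) by the inductive hypothesis, 2 | 10·h(m); and 2 | -4 since -4 = 2·-2. Therefore 2 | h(m+1).
Hence, by induction on r, the claim holds for every r ≥ 1.
Therefore the largest such d is 2.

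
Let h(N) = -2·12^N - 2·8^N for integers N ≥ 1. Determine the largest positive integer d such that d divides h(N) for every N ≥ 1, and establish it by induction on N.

Computing the first values: h(1) = -40 and h(2) = -416; gcd(-40, -416) = 8, so d ≤ 8.
We prove 8 | -2·12^N - 2·8^N for all N ≥ 1 by induction on N.
Base step (N = 1): h(1) = -40 = 8·(-5), so 8 | h(1).
Suppose the result is true for N = j, i.e. 8 | h(j). Then
h(j+1) − 12·h(j) = (-2·12^(j+1) - 2·8^(j+1)) − 12·(-2·12^j - 2·8^j) = (-2)·8^j·(8 − 12) = (8)·8^j. Since 8 | h(j) by the inductive hypothesis, 8 | 12·h(j); and 8 | 8 since 8 = 8·1. Therefore 8 | h(j+1).
This completes the induction.
Therefore the largest such d is 8.

d = 8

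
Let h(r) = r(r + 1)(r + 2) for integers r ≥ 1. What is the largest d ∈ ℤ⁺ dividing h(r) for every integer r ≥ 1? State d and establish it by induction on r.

d = 6

Computing the first values: h(1) = 6 and h(2) = 24; gcd(6, 24) = 6, so d ≤ 6.
We prove 6 | r(r + 1)(r + 2) for all r ≥ 1 by induction on r.
Base case (r = 1): h(1) = 6 = 6·(1), so 6 | h(1).
For the inductive step, assume it holds for an arbitrary k ≥ 1, i.e. 6 | h(k). Then
h(k+1) − h(k) = (k+1)·(k+2)·(k+3) − k·(k+1)·(k+2) = (k+1)·(k+2)·[(k+3) − k] = 3·(k+1)·(k+2). The product of 2 consecutive integers is divisible by (2)! = 2, so h(k+1) − h(k) is divisible by 3·2 = 6. By the inductive hypothesis 6 | h(k), hence 6 | h(k+1).
This completes the induction.
Therefore the largest such d is 6.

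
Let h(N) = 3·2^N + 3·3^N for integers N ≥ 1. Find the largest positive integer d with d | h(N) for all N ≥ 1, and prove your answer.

d = 3

Computing the first values: h(1) = 15 and h(2) = 39; gcd(15, 39) = 3, so d ≤ 3.
We prove 3 | 3·2^N + 3·3^N for all N ≥ 1 by induction on N.
Base step (N = 1): h(1) = 15 = 3·(5), so 3 | h(1).
Suppose the result is true for N = m, i.e. 3 | h(m). Then
h(m+1) − 3·h(m) = (3·2^(m+1) + 3·3^(m+1)) − 3·(3·2^m + 3·3^m) = (3)·2^m·(2 − 3) = (-3)·2^m. Since 3 | h(m) by the inductive hypothesis, 3 | 3·h(m); and 3 | -3 since -3 = 3·-1. Therefore 3 | h(m+1).
By the principle of mathematical induction, the result holds for all N ≥ 1.
Therefore the largest such d is 3.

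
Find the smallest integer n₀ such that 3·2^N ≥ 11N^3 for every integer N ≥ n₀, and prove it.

At N = 12: 12288 < 19008, so the inequality fails and n₀ ≥ 13. We prove 3·2^N ≥ 11N^3 for all N ≥ 13.
Base step (N = 13): 3·2^N = 24576 and 11N^3 = 24167, so 24576 ≥ 24167.
For the inductive step, assume it holds for an arbitrary k ≥ 13, so 3·2^k ≥ 11k^3.
Then 3·2^(k + 1) = 2·(3·2^k) ≥ 2·(11k^3).
Also, for k ≥ 13 we have 2·(11k^3) ≥ 11(k+1)^3, since 2 ≥ (1 + 1/k)^3 for all k ≥ 13.
Combining, 3·2^(k + 1) ≥ 11(k+1)^3.
Hence, by induction on N, the claim holds for every N ≥ 13.
Hence the smallest such n₀ is 13.

n₀ = 13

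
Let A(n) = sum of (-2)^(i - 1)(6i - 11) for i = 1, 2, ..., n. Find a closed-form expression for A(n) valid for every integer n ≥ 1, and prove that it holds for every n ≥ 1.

We claim A(n) = (-2)^n(-2n + 3) - 3 for all n ≥ 1.
When n = 1: A(1) = -5, and the closed form gives -5. They agree.
Inductive step: assume the claim holds for n = i, so A(i) = (-2)^i(-2i + 3) - 3.
Then A(i+1) = A(i) + ((-2)^i(6i - 5)) = ((-2)^i(-2i + 3) - 3) + ((-2)^i(6i - 5)).
Simplifying, A(i+1) = (-2)^(i + 1) + (-2)^(i + 2)i - 3 = (-2)^(i+1)(-2(i+1) + 3) - 3,
which is the closed form with n = i+1.
By the principle of mathematical induction, the result holds for all n ≥ 1.

A(n) = (-2)^n(-2n + 3) - 3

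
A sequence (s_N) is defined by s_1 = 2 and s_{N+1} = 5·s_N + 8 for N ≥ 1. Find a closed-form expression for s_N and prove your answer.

s_N = 4·5^(N - 1) - 2

Computing the first terms: s_1 = 2, s_2 = 18, s_3 = 98. This suggests s_N = 4·5^(N - 1) - 2.
Base step (N = 1): the formula gives 2 = 2 = s_1.
Suppose the result is true for N = i, so s_i = 4·5^(i - 1) - 2.
Then s_{i+1} = 5·s_i + 8 = 5·(4·5^(i - 1) - 2) + 8 = 4·5^i - 2 = 4·5^((i+1) - 1) - 2,
which is the claimed formula at N = i+1.
Hence, by induction on N, the claim holds for every N ≥ 1.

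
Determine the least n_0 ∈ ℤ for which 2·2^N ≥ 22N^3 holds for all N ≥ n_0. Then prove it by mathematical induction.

At N = 15: 65536 < 74250, so the inequality fails and n_0 ≥ 16. We prove 2·2^N ≥ 22N^3 for all N ≥ 16.
For the base case N = 16: 2·2^N = 131072 and 22N^3 = 90112, so 131072 ≥ 90112.
Inductive step: suppose the statement holds for some k ≥ 16, so 2·2^k ≥ 22k^3.
Then 2·2^(k + 1) = 2·(2·2^k) ≥ 2·(22k^3).
Also, for k ≥ 16 we have 2·(22k^3) ≥ 22(k+1)^3, since 2 ≥ (1 + 1/k)^3 for all k ≥ 16.
Combining, 2·2^(k + 1) ≥ 22(k+1)^3.
By induction, the statement is established for all N ≥ 16.
Hence the smallest such n_0 is 16.

n_0 = 16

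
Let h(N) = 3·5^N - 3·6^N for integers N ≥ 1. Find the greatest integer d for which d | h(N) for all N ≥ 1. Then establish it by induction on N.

Computing the first values: h(1) = -3 and h(2) = -33; gcd(-3, -33) = 3, so d ≤ 3.
We prove 3 | 3·5^N - 3·6^N for all N ≥ 1 by induction on N.
Base step (N = 1): h(1) = -3 = 3·(-1), so 3 | h(1).
For the inductive step, assume it holds for an arbitrary m ≥ 1, i.e. 3 | h(m). Then
h(m+1) − 6·h(m) = (3·5^(m+1) - 3·6^(m+1)) − 6·(3·5^m - 3·6^m) = (3)·5^m·(5 − 6) = (-3)·5^m. Since 3 | h(m) by the inductive hypothesis, 3 | 6·h(m); and 3 | -3 since -3 = 3·-1. Therefore 3 | h(m+1).
By induction, the statement is established for all N ≥ 1.
Therefore the largest such d is 3.

d = 3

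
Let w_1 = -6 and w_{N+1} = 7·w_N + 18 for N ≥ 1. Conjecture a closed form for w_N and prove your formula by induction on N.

Computing the first terms: w_1 = -6, w_2 = -24, w_3 = -150. This suggests w_N = -3·7^(N - 1) - 3.
When N = 1: the formula gives -6 = -6 = w_1.
Inductive step: suppose the statement holds for some k ≥ 1, so w_k = -3·7^(k - 1) - 3.
Then w_{k+1} = 7·w_k + 18 = 7·(-3·7^(k - 1) - 3) + 18 = -3·7^k - 3 = -3·7^((k+1) - 1) - 3,
which is the claimed formula at N = k+1.
By the principle of mathematical induction, the result holds for all N ≥ 1.

w_N = -3·7^(N - 1) - 3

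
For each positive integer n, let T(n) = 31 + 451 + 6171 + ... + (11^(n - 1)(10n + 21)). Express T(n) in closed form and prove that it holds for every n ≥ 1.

T(n) = 11^n(n + 2) - 2

We claim T(n) = 11^n(n + 2) - 2 for all n ≥ 1.
Base case (n = 1): T(1) = 31, and the closed form gives 31. They agree.
Suppose the result is true for n = p, so T(p) = 11^p(p + 2) - 2.
Then T(p+1) = T(p) + (11^p(10p + 31)) = (11^p(p + 2) - 2) + (11^p(10p + 31)).
Simplifying, T(p+1) = 11·11^p·p + 33·11^p - 2 = 11^(p+1)((p+1) + 2) - 2,
which is the closed form with n = p+1.
By induction, the statement is established for all n ≥ 1.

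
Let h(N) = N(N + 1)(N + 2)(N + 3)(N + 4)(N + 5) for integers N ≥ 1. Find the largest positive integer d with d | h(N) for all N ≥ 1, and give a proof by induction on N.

d = 720

Computing the first values: h(1) = 720 and h(2) = 5040; gcd(720, 5040) = 720, so d ≤ 720.
We prove 720 | N(N + 1)(N + 2)(N + 3)(N + 4)(N + 5) for all N ≥ 1 by induction on N.
Base case (N = 1): h(1) = 720 = 720·(1), so 720 | h(1).
Inductive step: suppose the statement holds for some r ≥ 1, i.e. 720 | h(r). Then
h(r+1) − h(r) = (r+1)·(r+2)·(r+3)·(r+4)·(r+5)·(r+6) − r·(r+1)·(r+2)·(r+3)·(r+4)·(r+5) = (r+1)·(r+2)·(r+3)·(r+4)·(r+5)·[(r+6) − r] = 6·(r+1)·(r+2)·(r+3)·(r+4)·(r+5). The product of 5 consecutive integers is divisible by (5)! = 120, so h(r+1) − h(r) is divisible by 6·120 = 720. By the inductive hypothesis 720 | h(r), hence 720 | h(r+1).
Hence, by induction on N, the claim holds for every N ≥ 1.
Therefore the largest such d is 720.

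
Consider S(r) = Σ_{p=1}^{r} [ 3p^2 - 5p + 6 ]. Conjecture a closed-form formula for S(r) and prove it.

We claim S(r) = r(r^2 - r + 4) for all r ≥ 1.
Base case (r = 1): S(1) = 4, and the closed form gives 4. They agree.
Inductive step: assume the claim holds for r = p, so S(p) = p(p^2 - p + 4).
Then S(p+1) = S(p) + (3p^2 + p + 4) = (p(p^2 - p + 4)) + (3p^2 + p + 4).
Simplifying, S(p+1) = (p + 1)(p^2 + p + 4) = (p+1)((p+1)^2 - (p+1) + 4),
which is the closed form with r = p+1.
Hence, by induction on r, the claim holds for every r ≥ 1.

S(r) = r(r^2 - r + 4)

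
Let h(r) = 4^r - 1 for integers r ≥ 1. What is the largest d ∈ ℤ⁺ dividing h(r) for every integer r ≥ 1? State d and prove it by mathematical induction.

Computing the first values: h(1) = 3 and h(2) = 15; gcd(3, 15) = 3, so d ≤ 3.
We prove 3 | 4^r - 1 for all r ≥ 1 by induction on r.
For the base case r = 1: h(1) = 3 = 3·(1), so 3 | h(1).
Suppose the result is true for r = p, i.e. 3 | h(p). Then
4^{p+1} − 1^{p+1} = 4·4^p − 1·1^p = 4·(4^p − 1^p) + (3)·1^p. The first term is divisible by 3 by the inductive hypothesis, and the second term (3)·1^p is divisible by 3 since 3 | 3. Hence 3 | h(p+1).
By the principle of mathematical induction, the result holds for all r ≥ 1.
Therefore the largest such d is 3.

d = 3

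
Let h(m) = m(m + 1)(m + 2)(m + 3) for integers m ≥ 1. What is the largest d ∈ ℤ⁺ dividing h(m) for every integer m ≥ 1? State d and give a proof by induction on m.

d = 24

Computing the first values: h(1) = 24 and h(2) = 120; gcd(24, 120) = 24, so d ≤ 24.
We prove 24 | m(m + 1)(m + 2)(m + 3) for all m ≥ 1 by induction on m.
Base case (m = 1): h(1) = 24 = 24·(1), so 24 | h(1).
Suppose the result is true for m = p, i.e. 24 | h(p). Then
h(p+1) − h(p) = (p+1)·(p+2)·(p+3)·(p+4) − p·(p+1)·(p+2)·(p+3) = (p+1)·(p+2)·(p+3)·[(p+4) − p] = 4·(p+1)·(p+2)·(p+3). The product of 3 consecutive integers is divisible by (3)! = 6, so h(p+1) − h(p) is divisible by 4·6 = 24. By the inductive hypothesis 24 | h(p), hence 24 | h(p+1).
Hence, by induction on m, the claim holds for every m ≥ 1.
Therefore the largest such d is 24.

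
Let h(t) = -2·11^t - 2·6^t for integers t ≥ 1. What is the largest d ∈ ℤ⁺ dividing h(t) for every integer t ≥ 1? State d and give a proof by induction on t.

Computing the first values: h(1) = -34 and h(2) = -314; gcd(-34, -314) = 2, so d ≤ 2.
We prove 2 | -2·11^t - 2·6^t for all t ≥ 1 by induction on t.
For the base case t = 1: h(1) = -34 = 2·(-17), so 2 | h(1).
Suppose the result is true for t = j, i.e. 2 | h(j). Then
h(j+1) − 11·h(j) = (-2·11^(j+1) - 2·6^(j+1)) − 11·(-2·11^j - 2·6^j) = (-2)·6^j·(6 − 11) = (10)·6^j. Since 2 | h(j) by the inductive hypothesis, 2 | 11·h(j); and 2 | 10 since 10 = 2·5. Therefore 2 | h(j+1).
By the principle of mathematical induction, the result holds for all t ≥ 1.
Therefore the largest such d is 2.

d = 2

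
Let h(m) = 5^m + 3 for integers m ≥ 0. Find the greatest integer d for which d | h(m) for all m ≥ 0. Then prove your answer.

Computing the first values: h(0) = 4 and h(1) = 8; gcd(4, 8) = 4, so d ≤ 4.
We prove 4 | 5^m + 3 for all m ≥ 0 by induction on m.
When m = 0: h(0) = 4 = 4·(1), so 4 | h(0).
Suppose the result is true for m = r, i.e. 4 | h(r). Then
h(r+1) = 5^(r+1) + 3 = 5·(5^r + 3) - 12 = 5·h(r) - 12. The first term is divisible by 4 by the inductive hypothesis, and -12 is divisible by 4. Hence 4 | h(r+1).
By induction, the statement is established for all m ≥ 0.
Therefore the largest such d is 4.

d = 4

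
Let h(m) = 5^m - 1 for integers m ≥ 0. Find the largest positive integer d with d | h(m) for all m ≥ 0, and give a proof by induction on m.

d = 4

Computing the first values: h(0) = 0 and h(1) = 4; gcd(0, 4) = 4, so d ≤ 4.
We prove 4 | 5^m - 1 for all m ≥ 0 by induction on m.
Base step (m = 0): h(0) = 0 = 4·(0), so 4 | h(0).
For the inductive step, assume it holds for an arbitrary p ≥ 0, i.e. 4 | h(p). Then
h(p+1) = 5^(p+1) - 1 = 5·(5^p - 1) + 4 = 5·h(p) + 4. The first term is divisible by 4 by the inductive hypothesis, and 4 is divisible by 4. Hence 4 | h(p+1).
This completes the induction.
Therefore the largest such d is 4.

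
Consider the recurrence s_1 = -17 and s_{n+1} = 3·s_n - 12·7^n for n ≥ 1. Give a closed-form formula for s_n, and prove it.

Computing the first terms: s_1 = -17, s_2 = -135, s_3 = -993. This suggests s_n = 4·3^(n - 1) - 3·7^n.
When n = 1: the formula gives -17 = -17 = s_1.
Inductive step: suppose the statement holds for some m ≥ 1, so s_m = 4·3^(m - 1) - 3·7^m.
Then s_{m+1} = 3·s_m - 12·7^m = 3·(4·3^(m - 1) - 3·7^m) - 12·7^m = 4·3^m - 3·7^(m + 1) = 4·3^((m+1) - 1) - 3·7^(m+1),
which is the claimed formula at n = m+1.
Hence, by induction on n, the claim holds for every n ≥ 1.

s_n = 4·3^(n - 1) - 3·7^n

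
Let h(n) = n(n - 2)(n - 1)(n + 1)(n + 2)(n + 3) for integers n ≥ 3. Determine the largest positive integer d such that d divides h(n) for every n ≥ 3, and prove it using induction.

d = 720

Computing the first values: h(3) = 720 and h(4) = 5040; gcd(720, 5040) = 720, so d ≤ 720.
We prove 720 | n(n - 2)(n - 1)(n + 1)(n + 2)(n + 3) for all n ≥ 3 by induction on n.
Base case (n = 3): h(3) = 720 = 720·(1), so 720 | h(3).
For the inductive step, assume it holds for an arbitrary m ≥ 3, i.e. 720 | h(m). Then
h(m+1) − h(m) = (m-1)·m·(m+1)·(m+2)·(m+3)·(m+4) − (m-2)·(m-1)·m·(m+1)·(m+2)·(m+3) = (m-1)·m·(m+1)·(m+2)·(m+3)·[(m+4) − (m-2)] = 6·(m-1)·m·(m+1)·(m+2)·(m+3). The product of 5 consecutive integers is divisible by (5)! = 120, so h(m+1) − h(m) is divisible by 6·120 = 720. By the inductive hypothesis 720 | h(m), hence 720 | h(m+1).
By the principle of mathematical induction, the result holds for all n ≥ 3.
Therefore the largest such d is 720.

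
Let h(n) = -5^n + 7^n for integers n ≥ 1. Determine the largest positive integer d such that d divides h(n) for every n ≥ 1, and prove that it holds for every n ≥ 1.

d = 2

Computing the first values: h(1) = 2 and h(2) = 24; gcd(2, 24) = 2, so d ≤ 2.
We prove 2 | -5^n + 7^n for all n ≥ 1 by induction on n.
For the base case n = 1: h(1) = 2 = 2·(1), so 2 | h(1).
Suppose the result is true for n = p, i.e. 2 | h(p). Then
7^{p+1} − 5^{p+1} = 7·7^p − 5·5^p = 7·(7^p − 5^p) + (2)·5^p. The first term is divisible by 2 by the inductive hypothesis, and the second term (2)·5^p is divisible by 2 since 2 | 2. Hence 2 | h(p+1).
By the principle of mathematical induction, the result holds for all n ≥ 1.
Therefore the largest such d is 2.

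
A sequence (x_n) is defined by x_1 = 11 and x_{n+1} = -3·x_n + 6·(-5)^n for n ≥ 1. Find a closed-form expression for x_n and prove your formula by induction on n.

x_n = -4(-3)^(n - 1) - 3(-5)^n

Computing the first terms: x_1 = 11, x_2 = -63, x_3 = 339. This suggests x_n = -4(-3)^(n - 1) - 3(-5)^n.
When n = 1: the formula gives 11 = 11 = x_1.
Inductive step: assume the claim holds for n = i, so x_i = -4(-3)^(i - 1) - 3(-5)^i.
Then x_{i+1} = -3·x_i + 6·(-5)^i = -3·(-4(-3)^(i - 1) - 3(-5)^i) + 6·(-5)^i = -4(-3)^i - 3(-5)^(i + 1) = -4(-3)^((i+1) - 1) - 3(-5)^(i+1),
which is the claimed formula at n = i+1.
By induction, the statement is established for all n ≥ 1.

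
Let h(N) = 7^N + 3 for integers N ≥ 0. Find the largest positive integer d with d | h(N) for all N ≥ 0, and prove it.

Computing the first values: h(0) = 4 and h(1) = 10; gcd(4, 10) = 2, so d ≤ 2.
We prove 2 | 7^N + 3 for all N ≥ 0 by induction on N.
Base case (N = 0): h(0) = 4 = 2·(2), so 2 | h(0).
For the inductive step, assume it holds for an arbitrary r ≥ 0, i.e. 2 | h(r). Then
h(r+1) = 7^(r+1) + 3 = 7·(7^r + 3) - 18 = 7·h(r) - 18. The first term is divisible by 2 by the inductive hypothesis, and -18 is divisible by 2. Hence 2 | h(r+1).
This completes the induction.
Therefore the largest such d is 2.

d = 2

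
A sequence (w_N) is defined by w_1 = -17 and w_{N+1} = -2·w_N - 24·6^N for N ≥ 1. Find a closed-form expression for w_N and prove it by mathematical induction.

w_N = (-2)^(N - 1) - 3·6^N

Computing the first terms: w_1 = -17, w_2 = -110, w_3 = -644. This suggests w_N = (-2)^(N - 1) - 3·6^N.
Base case (N = 1): the formula gives -17 = -17 = w_1.
Inductive step: assume the claim holds for N = k, so w_k = (-2)^(k - 1) - 3·6^k.
Then w_{k+1} = -2·w_k - 24·6^k = -2·((-2)^(k - 1) - 3·6^k) - 24·6^k = (-2)^k - 3·6^(k + 1) = (-2)^((k+1) - 1) - 3·6^(k+1),
which is the claimed formula at N = k+1.
By induction, the statement is established for all N ≥ 1.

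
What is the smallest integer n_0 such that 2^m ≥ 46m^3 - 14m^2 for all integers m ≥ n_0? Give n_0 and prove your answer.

n_0 = 19

At m = 18: 262144 < 263736, so the inequality fails and n_0 ≥ 19. We prove 2^m ≥ 46m^3 - 14m^2 for all m ≥ 19.
Base step (m = 19): 2^m = 524288 and 46m^3 - 14m^2 = 310460, so 524288 ≥ 310460.
Inductive step: assume the claim holds for m = j, so 2^j ≥ 46j^3 - 14j^2.
Then 2^(j + 1) = 2·(2^j) ≥ 2·(46j^3 - 14j^2).
Also, for j ≥ 19 we have 2·(46j^3 - 14j^2) ≥ 46(j+1)^3 - 14(j+1)^2, since 2·(46j^3 - 14j^2) − (46(j+1)^3 - 14(j+1)^2) = 46j^3 - 152j^2 - 110j - 32, which is nonnegative for all j ≥ 19.
Combining, 2^(j + 1) ≥ 46(j+1)^3 - 14(j+1)^2.
Hence, by induction on m, the claim holds for every m ≥ 19.
Hence the smallest such n_0 is 19.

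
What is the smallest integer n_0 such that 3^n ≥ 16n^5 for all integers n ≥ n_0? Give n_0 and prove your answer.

At n = 14: 4782969 < 8605184, so the inequality fails and n_0 ≥ 15. We prove 3^n ≥ 16n^5 for all n ≥ 15.
When n = 15: 3^n = 14348907 and 16n^5 = 12150000, so 14348907 ≥ 12150000.
Suppose the result is true for n = j, so 3^j ≥ 16j^5.
Then 3^(j + 1) = 3·(3^j) ≥ 3·(16j^5).
Also, for j ≥ 15 we have 3·(16j^5) ≥ 16(j+1)^5, since 3 ≥ (1 + 1/j)^5 for all j ≥ 15.
Combining, 3^(j + 1) ≥ 16(j+1)^5.
By the principle of mathematical induction, the result holds for all n ≥ 15.
Hence the smallest such n_0 is 15.

n_0 = 15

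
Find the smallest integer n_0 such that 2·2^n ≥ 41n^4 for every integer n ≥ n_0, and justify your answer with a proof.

At n = 22: 8388608 < 9604496, so the inequality fails and n_0 ≥ 23. We prove 2·2^n ≥ 41n^4 for all n ≥ 23.
Base step (n = 23): 2·2^n = 16777216 and 41n^4 = 11473481, so 16777216 ≥ 11473481.
For the inductive step, assume it holds for an arbitrary p ≥ 23, so 2·2^p ≥ 41p^4.
Then 2·2^(p + 1) = 2·(2·2^p) ≥ 2·(41p^4).
Also, for p ≥ 23 we have 2·(41p^4) ≥ 41(p+1)^4, since 2 ≥ (1 + 1/p)^4 for all p ≥ 23.
Combining, 2·2^(p + 1) ≥ 41(p+1)^4.
By induction, the statement is established for all n ≥ 23.
Hence the smallest such n_0 is 23.

n_0 = 23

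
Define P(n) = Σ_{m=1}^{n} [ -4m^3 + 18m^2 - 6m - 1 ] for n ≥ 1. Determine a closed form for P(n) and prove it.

We claim P(n) = -n(n^3 - 4n^2 - 5n + 1) for all n ≥ 1.
Base step (n = 1): P(1) = 7, and the closed form gives 7. They agree.
Inductive step: assume the claim holds for n = m, so P(m) = m(-m^3 + 4m^2 + 5m - 1).
Then P(m+1) = P(m) + (-4m^3 + 6m^2 + 18m + 7) = (m(-m^3 + 4m^2 + 5m - 1)) + (-4m^3 + 6m^2 + 18m + 7).
Simplifying, P(m+1) = -(m + 1)(m^3 - m^2 - 10m - 7) = -(m+1)((m+1)^3 - 4(m+1)^2 - 5(m+1) + 1),
which is the closed form with n = m+1.
By induction, the statement is established for all n ≥ 1.

P(n) = -n(n^3 - 4n^2 - 5n + 1)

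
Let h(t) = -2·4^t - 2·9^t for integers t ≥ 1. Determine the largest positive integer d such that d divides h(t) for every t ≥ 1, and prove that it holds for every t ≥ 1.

d = 2

Computing the first values: h(1) = -26 and h(2) = -194; gcd(-26, -194) = 2, so d ≤ 2.
We prove 2 | -2·4^t - 2·9^t for all t ≥ 1 by induction on t.
Base case (t = 1): h(1) = -26 = 2·(-13), so 2 | h(1).
Suppose the result is true for t = i, i.e. 2 | h(i). Then
h(i+1) − 9·h(i) = (-2·4^(i+1) - 2·9^(i+1)) − 9·(-2·4^i - 2·9^i) = (-2)·4^i·(4 − 9) = (10)·4^i. Since 2 | h(i) by the inductive hypothesis, 2 | 9·h(i); and 2 | 10 since 10 = 2·5. Therefore 2 | h(i+1).
This completes the induction.
Therefore the largest such d is 2.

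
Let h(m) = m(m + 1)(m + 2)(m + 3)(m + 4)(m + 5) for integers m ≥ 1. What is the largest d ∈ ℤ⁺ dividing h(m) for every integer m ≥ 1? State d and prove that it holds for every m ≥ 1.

Computing the first values: h(1) = 720 and h(2) = 5040; gcd(720, 5040) = 720, so d ≤ 720.
We prove 720 | m(m + 1)(m + 2)(m + 3)(m + 4)(m + 5) for all m ≥ 1 by induction on m.
For the base case m = 1: h(1) = 720 = 720·(1), so 720 | h(1).
For the inductive step, assume it holds for an arbitrary j ≥ 1, i.e. 720 | h(j). Then
h(j+1) − h(j) = (j+1)·(j+2)·(j+3)·(j+4)·(j+5)·(j+6) − j·(j+1)·(j+2)·(j+3)·(j+4)·(j+5) = (j+1)·(j+2)·(j+3)·(j+4)·(j+5)·[(j+6) − j] = 6·(j+1)·(j+2)·(j+3)·(j+4)·(j+5). The product of 5 consecutive integers is divisible by (5)! = 120, so h(j+1) − h(j) is divisible by 6·120 = 720. By the inductive hypothesis 720 | h(j), hence 720 | h(j+1).
By the principle of mathematical induction, the result holds for all m ≥ 1.
Therefore the largest such d is 720.

d = 720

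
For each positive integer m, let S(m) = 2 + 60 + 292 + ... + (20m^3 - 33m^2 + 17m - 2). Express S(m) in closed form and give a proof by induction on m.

We claim S(m) = m(5m^3 - m^2 - 3m + 1) for all m ≥ 1.
For the base case m = 1: S(1) = 2, and the closed form gives 2. They agree.
Inductive step: assume the claim holds for m = k, so S(k) = k(5k^3 - k^2 - 3k + 1).
Then S(k+1) = S(k) + (20k^3 + 27k^2 + 11k + 2) = (k(5k^3 - k^2 - 3k + 1)) + (20k^3 + 27k^2 + 11k + 2).
Simplifying, S(k+1) = (k + 1)(5k^3 + 14k^2 + 10k + 2) = (k+1)(5(k+1)^3 - (k+1)^2 - 3(k+1) + 1),
which is the closed form with m = k+1.
This completes the induction.

S(m) = m(5m^3 - m^2 - 3m + 1)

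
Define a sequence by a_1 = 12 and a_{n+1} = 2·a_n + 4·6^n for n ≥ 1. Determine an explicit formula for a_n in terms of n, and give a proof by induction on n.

Computing the first terms: a_1 = 12, a_2 = 48, a_3 = 240. This suggests a_n = 3·2^n + 6^n.
Base step (n = 1): the formula gives 12 = 12 = a_1.
Suppose the result is true for n = m, so a_m = 3·2^m + 6^m.
Then a_{m+1} = 2·a_m + 4·6^m = 2·(3·2^m + 6^m) + 4·6^m = 3·2^(m + 1) + 6^(m + 1),
which is the claimed formula at n = m+1.
This completes the induction.

a_n = 3·2^n + 6^n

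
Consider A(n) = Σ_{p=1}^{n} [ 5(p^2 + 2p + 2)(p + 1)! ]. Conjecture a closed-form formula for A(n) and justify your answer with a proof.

We claim A(n) = (5n + 5)(n + 2)! - 10 for all n ≥ 1.
For the base case n = 1: A(1) = 50, and the closed form gives 50. They agree.
Inductive step: suppose the statement holds for some p ≥ 1, so A(p) = (5p + 5)(p + 2)! - 10.
Then A(p+1) = A(p) + (5(p^2 + 4p + 5)(p + 2)!) = ((5p + 5)(p + 2)! - 10) + (5(p^2 + 4p + 5)(p + 2)!).
Simplifying, A(p+1) = (5(p+1) + 5)((p+1) + 2)! - 10,
which is the closed form with n = p+1.
By the principle of mathematical induction, the result holds for all n ≥ 1.

A(n) = (5n + 5)(n + 2)! - 10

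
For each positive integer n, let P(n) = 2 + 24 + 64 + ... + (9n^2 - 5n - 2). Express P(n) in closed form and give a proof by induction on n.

P(n) = n(3n^2 + 2n - 3)

We claim P(n) = n(3n^2 + 2n - 3) for all n ≥ 1.
When n = 1: P(1) = 2, and the closed form gives 2. They agree.
Inductive step: suppose the statement holds for some k ≥ 1, so P(k) = k(3k^2 + 2k - 3).
Then P(k+1) = P(k) + (9k^2 + 13k + 2) = (k(3k^2 + 2k - 3)) + (9k^2 + 13k + 2).
Simplifying, P(k+1) = (k + 1)(3k^2 + 8k + 2) = (k+1)(3(k+1)^2 + 2(k+1) - 3),
which is the closed form with n = k+1.
This completes the induction.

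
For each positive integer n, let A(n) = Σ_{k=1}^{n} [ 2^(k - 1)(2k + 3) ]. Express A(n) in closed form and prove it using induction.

A(n) = 2^n(2n + 1) - 1

We claim A(n) = 2^n(2n + 1) - 1 for all n ≥ 1.
For the base case n = 1: A(1) = 5, and the closed form gives 5. They agree.
Suppose the result is true for n = k, so A(k) = 2^k(2k + 1) - 1.
Then A(k+1) = A(k) + (2^k(2k + 5)) = (2^k(2k + 1) - 1) + (2^k(2k + 5)).
Simplifying, A(k+1) = 4·2^k·k + 6·2^k - 1 = 2^(k+1)(2(k+1) + 1) - 1,
which is the closed form with n = k+1.
This completes the induction.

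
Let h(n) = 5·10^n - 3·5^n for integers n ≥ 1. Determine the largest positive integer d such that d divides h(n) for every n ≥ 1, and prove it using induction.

d = 5

Computing the first values: h(1) = 35 and h(2) = 425; gcd(35, 425) = 5, so d ≤ 5.
We prove 5 | 5·10^n - 3·5^n for all n ≥ 1 by induction on n.
For the base case n = 1: h(1) = 35 = 5·(7), so 5 | h(1).
Inductive step: assume the claim holds for n = i, i.e. 5 | h(i). Then
h(i+1) − 10·h(i) = (5·10^(i+1) - 3·5^(i+1)) − 10·(5·10^i - 3·5^i) = (-3)·5^i·(5 − 10) = (15)·5^i. Since 5 | h(i) by the inductive hypothesis, 5 | 10·h(i); and 5 | 15 since 15 = 5·3. Therefore 5 | h(i+1).
This completes the induction.
Therefore the largest such d is 5.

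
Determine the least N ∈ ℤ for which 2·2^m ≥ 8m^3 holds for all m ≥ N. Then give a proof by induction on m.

At m = 13: 16384 < 17576, so the inequality fails and N ≥ 14. We prove 2·2^m ≥ 8m^3 for all m ≥ 14.
For the base case m = 14: 2·2^m = 32768 and 8m^3 = 21952, so 32768 ≥ 21952.
Inductive step: assume the claim holds for m = p, so 2·2^p ≥ 8p^3.
Then 2·2^(p + 1) = 2·(2·2^p) ≥ 2·(8p^3).
Also, for p ≥ 14 we have 2·(8p^3) ≥ 8(p+1)^3, since 2 ≥ (1 + 1/p)^3 for all p ≥ 14.
Combining, 2·2^(p + 1) ≥ 8(p+1)^3.
By the principle of mathematical induction, the result holds for all m ≥ 14.
Hence the smallest such N is 14.

N = 14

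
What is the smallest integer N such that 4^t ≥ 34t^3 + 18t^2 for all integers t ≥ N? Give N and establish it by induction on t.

N = 7

At t = 6: 4096 < 7992, so the inequality fails and N ≥ 7. We prove 4^t ≥ 34t^3 + 18t^2 for all t ≥ 7.
When t = 7: 4^t = 16384 and 34t^3 + 18t^2 = 12544, so 16384 ≥ 12544.
Inductive step: assume the claim holds for t = j, so 4^j ≥ 34j^3 + 18j^2.
Then 4^(j + 1) = 4·(4^j) ≥ 4·(34j^3 + 18j^2).
Also, for j ≥ 7 we have 4·(34j^3 + 18j^2) ≥ 34(j+1)^3 + 18(j+1)^2, since 4·(34j^3 + 18j^2) − (34(j+1)^3 + 18(j+1)^2) = 102j^3 - 48j^2 - 138j - 52, which is nonnegative for all j ≥ 7.
Combining, 4^(j + 1) ≥ 34(j+1)^3 + 18(j+1)^2.
Hence, by induction on t, the claim holds for every t ≥ 7.
Hence the smallest such N is 7.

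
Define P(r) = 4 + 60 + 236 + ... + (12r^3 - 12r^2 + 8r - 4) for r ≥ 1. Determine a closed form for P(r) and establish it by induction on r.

We claim P(r) = r(3r^3 + 2r^2 + r - 2) for all r ≥ 1.
For the base case r = 1: P(1) = 4, and the closed form gives 4. They agree.
Inductive step: assume the claim holds for r = j, so P(j) = j(3j^3 + 2j^2 + j - 2).
Then P(j+1) = P(j) + (12j^3 + 24j^2 + 20j + 4) = (j(3j^3 + 2j^2 + j - 2)) + (12j^3 + 24j^2 + 20j + 4).
Simplifying, P(j+1) = (j + 1)(3j^3 + 11j^2 + 14j + 4) = (j+1)(3(j+1)^3 + 2(j+1)^2 + (j+1) - 2),
which is the closed form with r = j+1.
By induction, the statement is established for all r ≥ 1.

P(r) = r(3r^3 + 2r^2 + r - 2)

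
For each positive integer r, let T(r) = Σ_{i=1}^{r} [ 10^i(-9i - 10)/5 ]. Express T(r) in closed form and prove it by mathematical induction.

We claim T(r) = -2·10^r(r + 1) + 2 for all r ≥ 1.
Base step (r = 1): T(1) = -38, and the closed form gives -38. They agree.
For the inductive step, assume it holds for an arbitrary i ≥ 1, so T(i) = -2·10^i(i + 1) + 2.
Then T(i+1) = T(i) + (10^i(-18i - 38)) = (-2·10^i(i + 1) + 2) + (10^i(-18i - 38)).
Simplifying, T(i+1) = -20·10^i·i - 40·10^i + 2 = -2·10^(i+1)((i+1) + 1) + 2,
which is the closed form with r = i+1.
By induction, the statement is established for all r ≥ 1.

T(r) = -2·10^r(r + 1) + 2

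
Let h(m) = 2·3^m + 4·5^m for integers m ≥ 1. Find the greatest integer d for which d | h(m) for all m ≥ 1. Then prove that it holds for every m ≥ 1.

Computing the first values: h(1) = 26 and h(2) = 118; gcd(26, 118) = 2, so d ≤ 2.
We prove 2 | 2·3^m + 4·5^m for all m ≥ 1 by induction on m.
Base step (m = 1): h(1) = 26 = 2·(13), so 2 | h(1).
For the inductive step, assume it holds for an arbitrary i ≥ 1, i.e. 2 | h(i). Then
h(i+1) − 5·h(i) = (2·3^(i+1) + 4·5^(i+1)) − 5·(2·3^i + 4·5^i) = (2)·3^i·(3 − 5) = (-4)·3^i. Since 2 | h(i) by the inductive hypothesis, 2 | 5·h(i); and 2 | -4 since -4 = 2·-2. Therefore 2 | h(i+1).
Hence, by induction on m, the claim holds for every m ≥ 1.
Therefore the largest such d is 2.

d = 2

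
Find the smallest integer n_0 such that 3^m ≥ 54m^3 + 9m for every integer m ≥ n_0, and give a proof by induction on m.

n_0 = 10

At m = 9: 19683 < 39447, so the inequality fails and n_0 ≥ 10. We prove 3^m ≥ 54m^3 + 9m for all m ≥ 10.
Base case (m = 10): 3^m = 59049 and 54m^3 + 9m = 54090, so 59049 ≥ 54090.
Inductive step: assume the claim holds for m = k, so 3^k ≥ 54k^3 + 9k.
Then 3^(k + 1) = 3·(3^k) ≥ 3·(54k^3 + 9k).
Also, for k ≥ 10 we have 3·(54k^3 + 9k) ≥ 54(k+1)^3 + 9(k+1), since 3·(54k^3 + 9k) − (54(k+1)^3 + 9(k+1)) = 108k^3 - 162k^2 - 144k - 63, which is nonnegative for all k ≥ 10.
Combining, 3^(k + 1) ≥ 54(k+1)^3 + 9(k+1).
By the principle of mathematical induction, the result holds for all m ≥ 10.
Hence the smallest such n_0 is 10.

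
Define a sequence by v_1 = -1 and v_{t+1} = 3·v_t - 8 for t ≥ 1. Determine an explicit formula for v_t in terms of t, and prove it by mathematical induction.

Computing the first terms: v_1 = -1, v_2 = -11, v_3 = -41. This suggests v_t = -5·3^(t - 1) + 4.
When t = 1: the formula gives -1 = -1 = v_1.
Inductive step: suppose the statement holds for some k ≥ 1, so v_k = -5·3^(k - 1) + 4.
Then v_{k+1} = 3·v_k - 8 = 3·(-5·3^(k - 1) + 4) - 8 = -5·3^k + 4 = -5·3^((k+1) - 1) + 4,
which is the claimed formula at t = k+1.
By induction, the statement is established for all t ≥ 1.

v_t = -5·3^(t - 1) + 4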